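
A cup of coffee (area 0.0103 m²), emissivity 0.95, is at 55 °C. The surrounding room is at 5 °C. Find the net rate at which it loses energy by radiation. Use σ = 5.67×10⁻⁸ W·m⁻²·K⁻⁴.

Q ≈ 3.11 W

Convert: 55 °C = 328 K; 5 °C = 278 K.
Q = εσA(T⁴ − T_s⁴). T⁴ − T_s⁴ = (328)⁴ − (278)⁴ = 1.16×10^10 − 5.97×10^9 = 5.60×10^9 K⁴.
Q = 0.95 × 5.67×10⁻⁸ × 0.0103 × 5.60×10^9 = 3.11 W.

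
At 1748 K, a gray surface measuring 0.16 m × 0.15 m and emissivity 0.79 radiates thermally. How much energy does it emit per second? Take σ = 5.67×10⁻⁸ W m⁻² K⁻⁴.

P ≈ 10000 W

A = 0.16 × 0.15 = 0.0240 m².
Stefan–Boltzmann: P = εσAT⁴ = 0.79 × 5.67×10⁻⁸ × 0.0240 × (1748)⁴ = 0.79 × 5.67×10⁻⁸ × 0.0240 × 9.34×10^12.
P = 10000 W.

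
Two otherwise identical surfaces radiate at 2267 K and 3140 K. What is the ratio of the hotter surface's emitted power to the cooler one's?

ratio ≈ 3.68

P ∝ T⁴, so the ratio is (3140/2267)⁴ = (1.385)⁴ = 3.68.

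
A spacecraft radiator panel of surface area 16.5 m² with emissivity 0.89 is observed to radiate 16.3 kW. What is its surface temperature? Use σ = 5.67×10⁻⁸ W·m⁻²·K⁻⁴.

T ≈ 374 K

From P = εσAT⁴, T = (P / εσA)^(1/4) = (16300 / (0.89 × 5.67×10⁻⁸ × 16.5))^(1/4).
T = (1.96×10^10)^(1/4) = 374 K.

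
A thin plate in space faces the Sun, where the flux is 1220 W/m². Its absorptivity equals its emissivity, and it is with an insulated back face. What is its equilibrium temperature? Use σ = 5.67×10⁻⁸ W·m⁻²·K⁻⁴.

Absorbed flux αS = emitted flux εσT⁴ (one radiating face); with α = ε, T = (S/σ)^(1/4).
T = (1220 / 5.67×10⁻⁸)^(1/4) = (2.15×10^10)^(1/4).
T = 383 K.

T ≈ 383 K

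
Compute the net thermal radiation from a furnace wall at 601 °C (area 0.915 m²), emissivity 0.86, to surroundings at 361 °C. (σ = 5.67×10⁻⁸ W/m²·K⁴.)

Q ≈ 18800 W

Convert: 601 °C = 874 K; 361 °C = 634 K.
Q = εσA(T⁴ − T_s⁴). T⁴ − T_s⁴ = (874)⁴ − (634)⁴ = 5.84×10^11 − 1.62×10^11 = 4.22×10^11 K⁴.
Q = 0.86 × 5.67×10⁻⁸ × 0.915 × 4.22×10^11 = 18800 W.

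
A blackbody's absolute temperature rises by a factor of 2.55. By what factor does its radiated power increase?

factor ≈ 42.3

P ∝ T⁴, so the power scales as (2.55)⁴ = 42.3.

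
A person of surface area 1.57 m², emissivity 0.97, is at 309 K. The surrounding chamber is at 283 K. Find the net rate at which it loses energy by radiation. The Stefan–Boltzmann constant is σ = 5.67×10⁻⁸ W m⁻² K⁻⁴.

Q = εσA(T⁴ − T_s⁴). T⁴ − T_s⁴ = (309)⁴ − (283)⁴ = 9.12×10^9 − 6.41×10^9 = 2.70×10^9 K⁴.
Q = 0.97 × 5.67×10⁻⁸ × 1.57 × 2.70×10^9 = 233 W.

Q ≈ 233 W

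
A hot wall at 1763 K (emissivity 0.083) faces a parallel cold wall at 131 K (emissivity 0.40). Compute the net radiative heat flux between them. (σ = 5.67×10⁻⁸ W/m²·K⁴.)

For two large parallel gray plates, q = σ(T₁⁴ − T₂⁴) / (1/ε₁ + 1/ε₂ − 1).
1/ε₁ + 1/ε₂ − 1 = 1/0.083 + 1/0.40 − 1 = 13.55.
T₁⁴ − T₂⁴ = 9.66×10^12 − 2.94×10^8 = 9.66×10^12 K⁴.
q = 5.67×10⁻⁸ × 9.66×10^12 / 13.55 = 40400 W/m².

q ≈ 40400 W/m²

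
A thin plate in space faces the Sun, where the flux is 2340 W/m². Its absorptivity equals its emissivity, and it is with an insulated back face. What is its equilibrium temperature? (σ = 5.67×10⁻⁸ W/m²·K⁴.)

T ≈ 451 K

Absorbed flux αS = emitted flux εσT⁴ (one radiating face); with α = ε, T = (S/σ)^(1/4).
T = (2340 / 5.67×10⁻⁸)^(1/4) = (4.13×10^10)^(1/4).
T = 451 K.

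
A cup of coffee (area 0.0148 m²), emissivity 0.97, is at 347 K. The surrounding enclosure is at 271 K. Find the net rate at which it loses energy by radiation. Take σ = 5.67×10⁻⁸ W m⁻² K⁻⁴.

Q = εσA(T⁴ − T_s⁴). T⁴ − T_s⁴ = (347)⁴ − (271)⁴ = 1.45×10^10 − 5.39×10^9 = 9.10×10^9 K⁴.
Q = 0.97 × 5.67×10⁻⁸ × 0.0148 × 9.10×10^9 = 7.41 W.

Q ≈ 7.41 W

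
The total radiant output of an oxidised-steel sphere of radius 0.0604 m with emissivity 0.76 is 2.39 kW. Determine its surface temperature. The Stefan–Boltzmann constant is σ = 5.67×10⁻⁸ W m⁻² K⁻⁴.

A = 4πr² = 4π × (0.0604)² = 0.0458 m².
From P = εσAT⁴, T = (P / εσA)^(1/4) = (2390 / (0.76 × 5.67×10⁻⁸ × 0.0458))^(1/4).
T = (1.21×10^12)^(1/4) = 1050 K.

T ≈ 1050 K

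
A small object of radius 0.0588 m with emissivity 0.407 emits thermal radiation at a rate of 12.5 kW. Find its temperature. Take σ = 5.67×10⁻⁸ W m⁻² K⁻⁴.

A = 4πr² = 4π × (0.0588)² = 0.0434 m².
From P = εσAT⁴, T = (P / εσA)^(1/4) = (12500 / (0.407 × 5.67×10⁻⁸ × 0.0434))^(1/4).
T = (1.25×10^13)^(1/4) = 1880 K.

T ≈ 1880 K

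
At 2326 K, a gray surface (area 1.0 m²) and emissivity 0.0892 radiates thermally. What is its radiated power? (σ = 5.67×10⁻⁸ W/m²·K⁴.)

P ≈ 1.48×10^5 W

Stefan–Boltzmann: P = εσAT⁴ = 0.0892 × 5.67×10⁻⁸ × 1.00 × (2326)⁴ = 0.0892 × 5.67×10⁻⁸ × 1.00 × 2.93×10^13.
P = 1.48×10^5 W.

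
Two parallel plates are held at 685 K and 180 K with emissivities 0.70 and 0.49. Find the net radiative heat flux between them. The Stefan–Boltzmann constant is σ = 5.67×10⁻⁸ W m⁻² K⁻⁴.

q ≈ 5030 W/m²

For two large parallel gray plates, q = σ(T₁⁴ − T₂⁴) / (1/ε₁ + 1/ε₂ − 1).
1/ε₁ + 1/ε₂ − 1 = 1/0.70 + 1/0.49 − 1 = 2.469.
T₁⁴ − T₂⁴ = 2.20×10^11 − 1.05×10^9 = 2.19×10^11 K⁴.
q = 5.67×10⁻⁸ × 2.19×10^11 / 2.469 = 5030 W/m².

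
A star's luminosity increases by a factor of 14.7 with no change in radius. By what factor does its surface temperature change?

P ∝ T⁴ ⇒ T ∝ P^(1/4), so T scales by (14.7)^(1/4) = 1.96.

factor ≈ 1.96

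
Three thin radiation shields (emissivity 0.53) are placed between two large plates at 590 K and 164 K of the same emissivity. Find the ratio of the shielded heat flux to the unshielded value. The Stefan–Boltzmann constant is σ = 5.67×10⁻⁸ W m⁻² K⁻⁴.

ratio ≈ 0.250

With N identical shields there are N+1 = 4 gaps in series, each with the same radiative resistance, so the flux falls to 1/(N+1) of its unshielded value.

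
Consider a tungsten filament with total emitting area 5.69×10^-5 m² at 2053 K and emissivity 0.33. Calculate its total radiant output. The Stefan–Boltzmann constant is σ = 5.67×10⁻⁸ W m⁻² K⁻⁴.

P = εσAT⁴ = 0.33 × 5.67×10⁻⁸ × 5.69×10^-5 × (2053)⁴ = 0.33 × 5.67×10⁻⁸ × 5.69×10^-5 × 1.78×10^13.
P = 18.9 W.

P ≈ 18.9 W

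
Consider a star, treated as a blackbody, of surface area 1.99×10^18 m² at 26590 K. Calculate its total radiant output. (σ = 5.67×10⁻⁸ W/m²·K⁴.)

P = σAT⁴ = 5.67×10⁻⁸ × 1.99×10^18 × (26590)⁴ = 5.67×10⁻⁸ × 1.99×10^18 × 5.00×10^17.
P = 5.64×10^28 W.

P ≈ 5.64×10^28 W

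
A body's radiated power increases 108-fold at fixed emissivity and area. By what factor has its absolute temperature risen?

P ∝ T⁴ ⇒ T ∝ P^(1/4), so T scales by (108)^(1/4) = 3.22.

factor ≈ 3.22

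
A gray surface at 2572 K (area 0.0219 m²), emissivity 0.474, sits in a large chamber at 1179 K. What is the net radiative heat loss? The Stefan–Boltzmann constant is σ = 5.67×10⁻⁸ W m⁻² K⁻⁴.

Q = εσA(T⁴ − T_s⁴). T⁴ − T_s⁴ = (2572)⁴ − (1179)⁴ = 4.38×10^13 − 1.93×10^12 = 4.18×10^13 K⁴.
Q = 0.474 × 5.67×10⁻⁸ × 0.0219 × 4.18×10^13 = 24600 W.

Q ≈ 24600 W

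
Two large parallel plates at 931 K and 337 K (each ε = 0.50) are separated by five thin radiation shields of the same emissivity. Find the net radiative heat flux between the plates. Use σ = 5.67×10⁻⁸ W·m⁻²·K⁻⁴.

Each of the 6 gaps contributes resistance (2/ε − 1) = 2/0.50 − 1 = 3.000; total = 18.00.
q = σ(T₁⁴ − T₂⁴) / 18.00 = 5.67×10⁻⁸ × 7.38×10^11 / 18.00 = 2330 W/m².

q ≈ 2330 W/m²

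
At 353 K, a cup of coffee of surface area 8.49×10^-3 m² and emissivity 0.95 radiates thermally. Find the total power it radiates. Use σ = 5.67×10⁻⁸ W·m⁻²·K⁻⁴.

P ≈ 7.10 W

P = εσAT⁴ = 0.95 × 5.67×10⁻⁸ × 8.49×10^-3 × (353)⁴ = 0.95 × 5.67×10⁻⁸ × 8.49×10^-3 × 1.55×10^10.
P = 7.10 W.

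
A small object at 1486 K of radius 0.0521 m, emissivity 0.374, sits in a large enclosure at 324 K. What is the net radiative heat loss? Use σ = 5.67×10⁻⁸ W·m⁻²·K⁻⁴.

Q ≈ 3520 W

A = 4πr² = 4π × (0.0521)² = 0.0341 m².
Q = εσA(T⁴ − T_s⁴). T⁴ − T_s⁴ = (1486)⁴ − (324)⁴ = 4.88×10^12 − 1.10×10^10 = 4.87×10^12 K⁴.
Q = 0.374 × 5.67×10⁻⁸ × 0.0341 × 4.87×10^12 = 3520 W.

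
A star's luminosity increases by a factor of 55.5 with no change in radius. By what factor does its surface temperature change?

factor ≈ 2.73

P ∝ T⁴ ⇒ T ∝ P^(1/4), so T scales by (55.5)^(1/4) = 2.73.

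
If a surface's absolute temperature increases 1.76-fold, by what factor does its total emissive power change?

factor ≈ 9.60

P ∝ T⁴, so the power scales as (1.76)⁴ = 9.60.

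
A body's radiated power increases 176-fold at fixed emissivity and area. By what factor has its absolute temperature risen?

factor ≈ 3.64

P ∝ T⁴ ⇒ T ∝ P^(1/4), so T scales by (176)^(1/4) = 3.64.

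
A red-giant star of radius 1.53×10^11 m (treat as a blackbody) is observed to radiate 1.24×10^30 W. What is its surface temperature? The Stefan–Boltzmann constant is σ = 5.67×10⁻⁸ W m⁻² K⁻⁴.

T ≈ 2940 K

A = 4πr² = 4π × (1.53×10^11)² = 2.94×10^23 m².
From P = σAT⁴, T = (P / σA)^(1/4) = (1.24×10^30 / (5.67×10⁻⁸ × 2.94×10^23))^(1/4).
T = (7.43×10^13)^(1/4) = 2940 K.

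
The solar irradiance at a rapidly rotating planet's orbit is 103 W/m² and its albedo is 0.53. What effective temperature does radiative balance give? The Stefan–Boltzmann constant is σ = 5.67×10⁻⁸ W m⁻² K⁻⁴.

T ≈ 121 K

Power absorbed = (1−a)S·πR²; power emitted = 4πR²σT⁴. Equating and cancelling πR²:
T = ((1−a)S / 4σ)^(1/4) = (48.4 / (4 × 5.67×10⁻⁸))^(1/4) = (2.13×10^8)^(1/4).
T = 121 K.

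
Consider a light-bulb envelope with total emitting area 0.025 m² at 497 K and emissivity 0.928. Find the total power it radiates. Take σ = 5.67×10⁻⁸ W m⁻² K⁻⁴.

P ≈ 80.3 W

Stefan–Boltzmann: P = εσAT⁴ = 0.928 × 5.67×10⁻⁸ × 0.0250 × (497)⁴ = 0.928 × 5.67×10⁻⁸ × 0.0250 × 6.10×10^10.
P = 80.3 W.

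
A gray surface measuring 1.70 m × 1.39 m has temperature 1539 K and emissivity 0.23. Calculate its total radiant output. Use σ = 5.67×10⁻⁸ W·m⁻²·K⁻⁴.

A = 1.70 × 1.39 = 2.36 m².
P = εσAT⁴ = 0.23 × 5.67×10⁻⁸ × 2.36 × (1539)⁴ = 0.23 × 5.67×10⁻⁸ × 2.36 × 5.61×10^12.
P = 1.73×10^5 W.

P ≈ 1.73×10^5 W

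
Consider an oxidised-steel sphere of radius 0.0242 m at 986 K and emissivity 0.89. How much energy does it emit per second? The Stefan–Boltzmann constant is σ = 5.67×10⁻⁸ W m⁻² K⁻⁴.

P ≈ 351 W

A = 4πr² = 4π × (0.0242)² = 7.36×10^-3 m².
P = εσAT⁴ = 0.89 × 5.67×10⁻⁸ × 7.36×10^-3 × (986)⁴ = 0.89 × 5.67×10⁻⁸ × 7.36×10^-3 × 9.45×10^11.
P = 351 W.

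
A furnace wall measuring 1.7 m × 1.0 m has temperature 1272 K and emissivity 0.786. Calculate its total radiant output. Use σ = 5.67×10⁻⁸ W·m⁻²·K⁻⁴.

A = 1.7 × 1.0 = 1.70 m².
Stefan–Boltzmann: P = εσAT⁴ = 0.786 × 5.67×10⁻⁸ × 1.70 × (1272)⁴ = 0.786 × 5.67×10⁻⁸ × 1.70 × 2.62×10^12.
P = 1.98×10^5 W.

P ≈ 1.98×10^5 W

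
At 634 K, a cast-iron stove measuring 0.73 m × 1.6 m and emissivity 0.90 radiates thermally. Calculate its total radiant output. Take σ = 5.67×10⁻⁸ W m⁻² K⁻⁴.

A = 0.73 × 1.6 = 1.17 m².
Stefan–Boltzmann: P = εσAT⁴ = 0.90 × 5.67×10⁻⁸ × 1.17 × (634)⁴ = 0.90 × 5.67×10⁻⁸ × 1.17 × 1.62×10^11.
P = 9630 W.

P ≈ 9630 W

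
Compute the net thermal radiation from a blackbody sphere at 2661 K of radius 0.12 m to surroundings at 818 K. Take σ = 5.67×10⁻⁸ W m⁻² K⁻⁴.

A = 4πr² = 4π × (0.12)² = 0.181 m².
Q = σA(T⁴ − T_s⁴). T⁴ − T_s⁴ = (2661)⁴ − (818)⁴ = 5.01×10^13 − 4.48×10^11 = 4.97×10^13 K⁴.
Q = 5.67×10⁻⁸ × 0.181 × 4.97×10^13 = 5.10×10^5 W.

Q ≈ 5.10×10^5 W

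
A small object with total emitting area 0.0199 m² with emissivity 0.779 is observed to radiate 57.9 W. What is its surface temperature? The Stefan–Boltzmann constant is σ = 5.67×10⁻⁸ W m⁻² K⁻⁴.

T ≈ 507 K

From P = εσAT⁴, T = (P / εσA)^(1/4) = (57.9 / (0.779 × 5.67×10⁻⁸ × 0.0199))^(1/4).
T = (6.59×10^10)^(1/4) = 507 K.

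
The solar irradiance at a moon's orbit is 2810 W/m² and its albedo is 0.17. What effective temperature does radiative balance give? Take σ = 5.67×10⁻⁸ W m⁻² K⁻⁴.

T ≈ 318 K

Power absorbed = (1−a)S·πR²; power emitted = 4πR²σT⁴. Equating and cancelling πR²:
T = ((1−a)S / 4σ)^(1/4) = (2330 / (4 × 5.67×10⁻⁸))^(1/4) = (1.03×10^10)^(1/4).
T = 318 K.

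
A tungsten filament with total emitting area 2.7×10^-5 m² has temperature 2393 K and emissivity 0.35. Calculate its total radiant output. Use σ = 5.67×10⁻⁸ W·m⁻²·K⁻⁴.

P ≈ 17.6 W

P = εσAT⁴ = 0.35 × 5.67×10⁻⁸ × 2.70×10^-5 × (2393)⁴ = 0.35 × 5.67×10⁻⁸ × 2.70×10^-5 × 3.28×10^13.
P = 17.6 W.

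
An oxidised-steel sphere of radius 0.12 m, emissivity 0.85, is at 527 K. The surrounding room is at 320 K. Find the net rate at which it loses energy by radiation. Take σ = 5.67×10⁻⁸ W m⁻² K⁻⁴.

Q ≈ 581 W

A = 4πr² = 4π × (0.12)² = 0.181 m².
Q = εσA(T⁴ − T_s⁴). T⁴ − T_s⁴ = (527)⁴ − (320)⁴ = 7.71×10^10 − 1.05×10^10 = 6.66×10^10 K⁴.
Q = 0.85 × 5.67×10⁻⁸ × 0.181 × 6.66×10^10 = 581 W.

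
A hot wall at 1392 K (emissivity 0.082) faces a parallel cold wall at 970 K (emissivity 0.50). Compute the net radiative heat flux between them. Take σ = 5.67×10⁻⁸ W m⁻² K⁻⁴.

q ≈ 12300 W/m²

For two large parallel gray plates, q = σ(T₁⁴ − T₂⁴) / (1/ε₁ + 1/ε₂ − 1).
1/ε₁ + 1/ε₂ − 1 = 1/0.082 + 1/0.50 − 1 = 13.20.
T₁⁴ − T₂⁴ = 3.75×10^12 − 8.85×10^11 = 2.87×10^12 K⁴.
q = 5.67×10⁻⁸ × 2.87×10^12 / 13.20 = 12300 W/m².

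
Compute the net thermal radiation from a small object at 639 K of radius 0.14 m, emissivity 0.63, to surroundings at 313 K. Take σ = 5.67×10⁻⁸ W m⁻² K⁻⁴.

Q ≈ 1380 W

A = 4πr² = 4π × (0.14)² = 0.246 m².
Q = εσA(T⁴ − T_s⁴). T⁴ − T_s⁴ = (639)⁴ − (313)⁴ = 1.67×10^11 − 9.60×10^9 = 1.57×10^11 K⁴.
Q = 0.63 × 5.67×10⁻⁸ × 0.246 × 1.57×10^11 = 1380 W.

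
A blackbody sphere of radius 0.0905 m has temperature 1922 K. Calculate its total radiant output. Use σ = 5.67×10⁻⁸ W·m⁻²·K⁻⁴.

P ≈ 79600 W

A = 4πr² = 4π × (0.0905)² = 0.103 m².
P = σAT⁴ = 5.67×10⁻⁸ × 0.103 × (1922)⁴ = 5.67×10⁻⁸ × 0.103 × 1.36×10^13.
P = 79600 W.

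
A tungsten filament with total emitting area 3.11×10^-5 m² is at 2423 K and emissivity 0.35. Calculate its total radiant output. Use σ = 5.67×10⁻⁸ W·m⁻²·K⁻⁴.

Stefan–Boltzmann: P = εσAT⁴ = 0.35 × 5.67×10⁻⁸ × 3.11×10^-5 × (2423)⁴ = 0.35 × 5.67×10⁻⁸ × 3.11×10^-5 × 3.45×10^13.
P = 21.3 W.

P ≈ 21.3 W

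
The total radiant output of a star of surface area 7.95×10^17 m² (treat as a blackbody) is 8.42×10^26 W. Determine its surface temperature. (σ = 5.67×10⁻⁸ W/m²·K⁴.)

From P = σAT⁴, T = (P / σA)^(1/4) = (8.42×10^26 / (5.67×10⁻⁸ × 7.95×10^17))^(1/4).
T = (1.87×10^16)^(1/4) = 11700 K.

T ≈ 11700 K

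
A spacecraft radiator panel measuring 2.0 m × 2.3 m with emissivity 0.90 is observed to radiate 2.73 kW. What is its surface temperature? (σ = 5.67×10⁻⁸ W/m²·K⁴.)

T ≈ 328 K

A = 2.0 × 2.3 = 4.60 m².
From P = εσAT⁴, T = (P / εσA)^(1/4) = (2730 / (0.90 × 5.67×10⁻⁸ × 4.60))^(1/4).
T = (1.16×10^10)^(1/4) = 328 K.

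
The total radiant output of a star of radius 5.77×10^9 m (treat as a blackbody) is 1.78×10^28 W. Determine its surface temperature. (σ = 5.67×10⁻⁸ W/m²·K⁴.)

T ≈ 5230 K

A = 4πr² = 4π × (5.77×10^9)² = 4.18×10^20 m².
From P = σAT⁴, T = (P / σA)^(1/4) = (1.78×10^28 / (5.67×10⁻⁸ × 4.18×10^20))^(1/4).
T = (7.50×10^14)^(1/4) = 5230 K.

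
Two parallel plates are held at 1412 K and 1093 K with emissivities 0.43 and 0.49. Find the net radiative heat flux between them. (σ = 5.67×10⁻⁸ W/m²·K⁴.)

q ≈ 42900 W/m²

For two large parallel gray plates, q = σ(T₁⁴ − T₂⁴) / (1/ε₁ + 1/ε₂ − 1).
1/ε₁ + 1/ε₂ − 1 = 1/0.43 + 1/0.49 − 1 = 3.366.
T₁⁴ − T₂⁴ = 3.98×10^12 − 1.43×10^12 = 2.55×10^12 K⁴.
q = 5.67×10⁻⁸ × 2.55×10^12 / 3.366 = 42900 W/m².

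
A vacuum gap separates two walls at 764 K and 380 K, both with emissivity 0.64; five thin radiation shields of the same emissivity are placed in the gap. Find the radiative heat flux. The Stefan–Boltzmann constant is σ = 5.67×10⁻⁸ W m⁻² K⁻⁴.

q ≈ 1420 W/m²

Each of the 6 gaps contributes resistance (2/ε − 1) = 2/0.64 − 1 = 2.125; total = 12.75.
q = σ(T₁⁴ − T₂⁴) / 12.75 = 5.67×10⁻⁸ × 3.20×10^11 / 12.75 = 1420 W/m².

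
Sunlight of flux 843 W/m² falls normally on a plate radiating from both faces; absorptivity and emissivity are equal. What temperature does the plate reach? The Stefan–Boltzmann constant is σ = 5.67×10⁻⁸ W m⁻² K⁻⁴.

T ≈ 294 K

Absorbed flux αS = emitted flux 2εσT⁴ per unit area; with α = ε this gives T = (S/2σ)^(1/4).
T = (843 / (2 × 5.67×10⁻⁸))^(1/4) = (7.43×10^9)^(1/4).
T = 294 K.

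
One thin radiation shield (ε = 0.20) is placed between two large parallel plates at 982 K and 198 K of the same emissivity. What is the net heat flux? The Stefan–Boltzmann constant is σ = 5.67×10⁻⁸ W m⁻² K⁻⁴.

q ≈ 2920 W/m²

Each of the 2 gaps contributes resistance (2/ε − 1) = 2/0.20 − 1 = 9.000; total = 18.00.
q = σ(T₁⁴ − T₂⁴) / 18.00 = 5.67×10⁻⁸ × 9.28×10^11 / 18.00 = 2920 W/m².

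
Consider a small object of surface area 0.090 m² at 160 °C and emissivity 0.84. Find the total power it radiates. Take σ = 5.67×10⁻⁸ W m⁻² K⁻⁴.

160 °C = 433 K.
Stefan–Boltzmann: P = εσAT⁴ = 0.84 × 5.67×10⁻⁸ × 0.0900 × (433)⁴ = 0.84 × 5.67×10⁻⁸ × 0.0900 × 3.52×10^10.
P = 151 W.

P ≈ 151 W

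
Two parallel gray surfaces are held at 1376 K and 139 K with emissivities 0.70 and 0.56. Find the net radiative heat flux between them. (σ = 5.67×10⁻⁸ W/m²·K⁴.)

For two large parallel gray plates, q = σ(T₁⁴ − T₂⁴) / (1/ε₁ + 1/ε₂ − 1).
1/ε₁ + 1/ε₂ − 1 = 1/0.70 + 1/0.56 − 1 = 2.214.
T₁⁴ − T₂⁴ = 3.58×10^12 − 3.73×10^8 = 3.58×10^12 K⁴.
q = 5.67×10⁻⁸ × 3.58×10^12 / 2.214 = 91800 W/m².

q ≈ 91800 W/m²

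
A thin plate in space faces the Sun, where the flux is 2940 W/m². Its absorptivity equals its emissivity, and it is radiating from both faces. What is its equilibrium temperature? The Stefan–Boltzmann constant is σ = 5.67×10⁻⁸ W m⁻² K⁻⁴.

Absorbed flux αS = emitted flux 2εσT⁴ per unit area; with α = ε this gives T = (S/2σ)^(1/4).
T = (2940 / (2 × 5.67×10⁻⁸))^(1/4) = (2.59×10^10)^(1/4).
T = 401 K.

T ≈ 401 K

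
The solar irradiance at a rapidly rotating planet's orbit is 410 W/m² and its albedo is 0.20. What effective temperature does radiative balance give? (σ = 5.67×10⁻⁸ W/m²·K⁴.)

Power absorbed = (1−a)S·πR²; power emitted = 4πR²σT⁴. Equating and cancelling πR²:
T = ((1−a)S / 4σ)^(1/4) = (328 / (4 × 5.67×10⁻⁸))^(1/4) = (1.45×10^9)^(1/4).
T = 195 K.

T ≈ 195 K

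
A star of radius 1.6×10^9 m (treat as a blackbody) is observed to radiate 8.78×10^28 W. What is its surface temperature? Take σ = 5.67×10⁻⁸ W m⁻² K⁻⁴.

A = 4πr² = 4π × (1.6×10^9)² = 3.22×10^19 m².
From P = σAT⁴, T = (P / σA)^(1/4) = (8.78×10^28 / (5.67×10⁻⁸ × 3.22×10^19))^(1/4).
T = (4.81×10^16)^(1/4) = 14800 K.

T ≈ 14800 K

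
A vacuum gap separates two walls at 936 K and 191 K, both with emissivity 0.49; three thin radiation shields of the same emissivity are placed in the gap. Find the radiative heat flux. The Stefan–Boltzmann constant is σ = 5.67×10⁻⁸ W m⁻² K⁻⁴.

Each of the 4 gaps contributes resistance (2/ε − 1) = 2/0.49 − 1 = 3.082; total = 12.33.
q = σ(T₁⁴ − T₂⁴) / 12.33 = 5.67×10⁻⁸ × 7.66×10^11 / 12.33 = 3520 W/m².

q ≈ 3520 W/m²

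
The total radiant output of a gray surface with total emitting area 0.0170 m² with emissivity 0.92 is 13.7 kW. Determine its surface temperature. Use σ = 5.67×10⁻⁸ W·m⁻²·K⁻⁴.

T ≈ 1980 K

From P = εσAT⁴, T = (P / εσA)^(1/4) = (13700 / (0.92 × 5.67×10⁻⁸ × 0.0170))^(1/4).
T = (1.54×10^13)^(1/4) = 1980 K.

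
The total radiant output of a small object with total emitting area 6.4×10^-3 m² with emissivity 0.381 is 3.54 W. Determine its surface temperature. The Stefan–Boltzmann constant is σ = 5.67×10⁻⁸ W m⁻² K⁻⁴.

T ≈ 400 K

From P = εσAT⁴, T = (P / εσA)^(1/4) = (3.54 / (0.381 × 5.67×10⁻⁸ × 6.40×10^-3))^(1/4).
T = (2.56×10^10)^(1/4) = 400 K.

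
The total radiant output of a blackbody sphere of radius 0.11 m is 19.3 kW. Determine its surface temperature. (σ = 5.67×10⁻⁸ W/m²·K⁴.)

A = 4πr² = 4π × (0.11)² = 0.152 m².
From P = σAT⁴, T = (P / σA)^(1/4) = (19300 / (5.67×10⁻⁸ × 0.152))^(1/4).
T = (2.24×10^12)^(1/4) = 1220 K.

T ≈ 1220 K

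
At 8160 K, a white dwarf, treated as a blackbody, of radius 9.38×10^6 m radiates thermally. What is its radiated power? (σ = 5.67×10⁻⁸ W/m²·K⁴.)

P ≈ 2.78×10^23 W

A = 4πr² = 4π × (9.38×10^6)² = 1.11×10^15 m².
P = σAT⁴ = 5.67×10⁻⁸ × 1.11×10^15 × (8160)⁴ = 5.67×10⁻⁸ × 1.11×10^15 × 4.43×10^15.
P = 2.78×10^23 W.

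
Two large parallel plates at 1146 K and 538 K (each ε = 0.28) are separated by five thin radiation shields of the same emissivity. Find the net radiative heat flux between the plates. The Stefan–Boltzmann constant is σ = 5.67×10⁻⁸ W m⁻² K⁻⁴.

q ≈ 2520 W/m²

Each of the 6 gaps contributes resistance (2/ε − 1) = 2/0.28 − 1 = 6.143; total = 36.86.
q = σ(T₁⁴ − T₂⁴) / 36.86 = 5.67×10⁻⁸ × 1.64×10^12 / 36.86 = 2520 W/m².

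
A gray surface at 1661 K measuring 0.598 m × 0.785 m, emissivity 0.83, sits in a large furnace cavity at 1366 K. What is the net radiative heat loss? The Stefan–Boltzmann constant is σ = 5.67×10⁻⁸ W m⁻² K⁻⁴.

Q ≈ 91200 W

A = 0.598 × 0.785 = 0.469 m².
Q = εσA(T⁴ − T_s⁴). T⁴ − T_s⁴ = (1661)⁴ − (1366)⁴ = 7.61×10^12 − 3.48×10^12 = 4.13×10^12 K⁴.
Q = 0.83 × 5.67×10⁻⁸ × 0.469 × 4.13×10^12 = 91200 W.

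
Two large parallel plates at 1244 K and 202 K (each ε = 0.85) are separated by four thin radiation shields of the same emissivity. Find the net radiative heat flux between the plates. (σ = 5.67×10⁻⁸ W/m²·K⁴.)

Each of the 5 gaps contributes resistance (2/ε − 1) = 2/0.85 − 1 = 1.353; total = 6.765.
q = σ(T₁⁴ − T₂⁴) / 6.765 = 5.67×10⁻⁸ × 2.39×10^12 / 6.765 = 20100 W/m².

q ≈ 20100 W/m²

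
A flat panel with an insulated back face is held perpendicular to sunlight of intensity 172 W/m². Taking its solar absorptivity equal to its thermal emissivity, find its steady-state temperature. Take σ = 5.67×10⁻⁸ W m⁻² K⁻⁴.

T ≈ 235 K

Absorbed flux αS = emitted flux εσT⁴ (one radiating face); with α = ε, T = (S/σ)^(1/4).
T = (172 / 5.67×10⁻⁸)^(1/4) = (3.03×10^9)^(1/4).
T = 235 K.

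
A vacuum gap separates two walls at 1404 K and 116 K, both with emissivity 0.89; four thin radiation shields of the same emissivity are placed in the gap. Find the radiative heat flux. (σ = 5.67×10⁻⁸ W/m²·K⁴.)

q ≈ 35300 W/m²

Each of the 5 gaps contributes resistance (2/ε − 1) = 2/0.89 − 1 = 1.247; total = 6.236.
q = σ(T₁⁴ − T₂⁴) / 6.236 = 5.67×10⁻⁸ × 3.89×10^12 / 6.236 = 35300 W/m².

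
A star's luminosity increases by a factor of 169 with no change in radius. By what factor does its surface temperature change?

factor ≈ 3.61

P ∝ T⁴ ⇒ T ∝ P^(1/4), so T scales by (169)^(1/4) = 3.61.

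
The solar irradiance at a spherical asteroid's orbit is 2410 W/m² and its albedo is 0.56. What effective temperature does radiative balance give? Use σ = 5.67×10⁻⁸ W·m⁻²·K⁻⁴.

Power absorbed = (1−a)S·πR²; power emitted = 4πR²σT⁴. Equating and cancelling πR²:
T = ((1−a)S / 4σ)^(1/4) = (1060 / (4 × 5.67×10⁻⁸))^(1/4) = (4.68×10^9)^(1/4).
T = 261 K.

T ≈ 261 K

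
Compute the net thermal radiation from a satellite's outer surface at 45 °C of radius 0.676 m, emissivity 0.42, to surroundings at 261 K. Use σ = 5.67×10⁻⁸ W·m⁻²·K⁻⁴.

A = 4πr² = 4π × (0.676)² = 5.74 m².
Convert: 45 °C = 318 K.
Q = εσA(T⁴ − T_s⁴). T⁴ − T_s⁴ = (318)⁴ − (261)⁴ = 1.02×10^10 − 4.64×10^9 = 5.59×10^9 K⁴.
Q = 0.42 × 5.67×10⁻⁸ × 5.74 × 5.59×10^9 = 764 W.

Q ≈ 764 W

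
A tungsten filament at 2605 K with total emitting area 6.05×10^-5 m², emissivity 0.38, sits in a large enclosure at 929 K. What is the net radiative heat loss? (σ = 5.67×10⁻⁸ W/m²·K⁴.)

Q ≈ 59.1 W

Q = εσA(T⁴ − T_s⁴). T⁴ − T_s⁴ = (2605)⁴ − (929)⁴ = 4.61×10^13 − 7.45×10^11 = 4.53×10^13 K⁴.
Q = 0.38 × 5.67×10⁻⁸ × 6.05×10^-5 × 4.53×10^13 = 59.1 W.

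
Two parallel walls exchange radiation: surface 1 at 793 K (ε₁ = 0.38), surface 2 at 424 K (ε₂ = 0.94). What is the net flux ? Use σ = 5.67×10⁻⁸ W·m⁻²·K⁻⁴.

q ≈ 7640 W/m²

For two large parallel gray plates, q = σ(T₁⁴ − T₂⁴) / (1/ε₁ + 1/ε₂ − 1).
1/ε₁ + 1/ε₂ − 1 = 1/0.38 + 1/0.94 − 1 = 2.695.
T₁⁴ − T₂⁴ = 3.95×10^11 − 3.23×10^10 = 3.63×10^11 K⁴.
q = 5.67×10⁻⁸ × 3.63×10^11 / 2.695 = 7640 W/m².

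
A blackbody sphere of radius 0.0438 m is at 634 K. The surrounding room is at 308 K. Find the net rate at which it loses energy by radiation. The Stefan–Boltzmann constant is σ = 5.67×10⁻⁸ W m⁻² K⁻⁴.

Q ≈ 209 W

A = 4πr² = 4π × (0.0438)² = 0.0241 m².
Q = σA(T⁴ − T_s⁴). T⁴ − T_s⁴ = (634)⁴ − (308)⁴ = 1.62×10^11 − 9.00×10^9 = 1.53×10^11 K⁴.
Q = 5.67×10⁻⁸ × 0.0241 × 1.53×10^11 = 209 W.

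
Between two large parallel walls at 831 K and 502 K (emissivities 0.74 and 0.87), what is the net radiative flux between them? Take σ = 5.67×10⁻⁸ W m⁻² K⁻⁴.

For two large parallel gray plates, q = σ(T₁⁴ − T₂⁴) / (1/ε₁ + 1/ε₂ − 1).
1/ε₁ + 1/ε₂ − 1 = 1/0.74 + 1/0.87 − 1 = 1.501.
T₁⁴ − T₂⁴ = 4.77×10^11 − 6.35×10^10 = 4.13×10^11 K⁴.
q = 5.67×10⁻⁸ × 4.13×10^11 / 1.501 = 15600 W/m².

q ≈ 15600 W/m²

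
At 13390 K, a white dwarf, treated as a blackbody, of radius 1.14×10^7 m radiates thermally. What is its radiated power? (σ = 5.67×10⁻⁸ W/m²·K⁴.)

P ≈ 2.98×10^24 W

A = 4πr² = 4π × (1.14×10^7)² = 1.63×10^15 m².
P = σAT⁴ = 5.67×10⁻⁸ × 1.63×10^15 × (13390)⁴ = 5.67×10⁻⁸ × 1.63×10^15 × 3.21×10^16.
P = 2.98×10^24 W.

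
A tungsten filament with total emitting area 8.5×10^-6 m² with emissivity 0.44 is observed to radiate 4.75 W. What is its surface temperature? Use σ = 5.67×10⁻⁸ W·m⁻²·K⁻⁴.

T ≈ 2180 K

From P = εσAT⁴, T = (P / εσA)^(1/4) = (4.75 / (0.44 × 5.67×10⁻⁸ × 8.50×10^-6))^(1/4).
T = (2.24×10^13)^(1/4) = 2180 K.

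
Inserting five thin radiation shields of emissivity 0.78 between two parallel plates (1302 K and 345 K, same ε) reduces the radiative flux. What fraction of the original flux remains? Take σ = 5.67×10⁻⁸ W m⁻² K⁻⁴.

ratio ≈ 0.167

With N identical shields there are N+1 = 6 gaps in series, each with the same radiative resistance, so the flux falls to 1/(N+1) of its unshielded value.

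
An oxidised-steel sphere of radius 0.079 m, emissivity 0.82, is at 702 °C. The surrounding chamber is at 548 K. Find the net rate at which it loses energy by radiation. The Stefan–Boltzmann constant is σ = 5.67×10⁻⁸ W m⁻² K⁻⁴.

A = 4πr² = 4π × (0.079)² = 0.0784 m².
Convert: 702 °C = 975 K.
Q = εσA(T⁴ − T_s⁴). T⁴ − T_s⁴ = (975)⁴ − (548)⁴ = 9.04×10^11 − 9.02×10^10 = 8.14×10^11 K⁴.
Q = 0.82 × 5.67×10⁻⁸ × 0.0784 × 8.14×10^11 = 2970 W.

Q ≈ 2970 W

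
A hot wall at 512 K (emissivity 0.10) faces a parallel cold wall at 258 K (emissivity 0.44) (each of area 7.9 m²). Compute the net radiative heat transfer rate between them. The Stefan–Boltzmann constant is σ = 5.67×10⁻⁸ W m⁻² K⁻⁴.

Q ≈ 2550 W

For two large parallel gray plates, q = σ(T₁⁴ − T₂⁴) / (1/ε₁ + 1/ε₂ − 1).
1/ε₁ + 1/ε₂ − 1 = 1/0.10 + 1/0.44 − 1 = 11.27.
T₁⁴ − T₂⁴ = 6.87×10^10 − 4.43×10^9 = 6.43×10^10 K⁴.
q = 5.67×10⁻⁸ × 6.43×10^10 / 11.27 = 323 W/m².
Q = q·A = 323 × 7.9 = 2550 W.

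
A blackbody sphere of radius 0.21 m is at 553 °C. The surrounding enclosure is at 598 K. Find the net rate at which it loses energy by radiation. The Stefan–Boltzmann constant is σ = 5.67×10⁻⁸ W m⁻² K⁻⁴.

Q ≈ 10600 W

A = 4πr² = 4π × (0.21)² = 0.554 m².
Convert: 553 °C = 826 K.
Q = σA(T⁴ − T_s⁴). T⁴ − T_s⁴ = (826)⁴ − (598)⁴ = 4.66×10^11 − 1.28×10^11 = 3.38×10^11 K⁴.
Q = 5.67×10⁻⁸ × 0.554 × 3.38×10^11 = 10600 W.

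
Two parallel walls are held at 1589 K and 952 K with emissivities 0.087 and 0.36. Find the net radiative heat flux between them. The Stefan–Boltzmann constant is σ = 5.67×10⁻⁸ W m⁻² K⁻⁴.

For two large parallel gray plates, q = σ(T₁⁴ − T₂⁴) / (1/ε₁ + 1/ε₂ − 1).
1/ε₁ + 1/ε₂ − 1 = 1/0.087 + 1/0.36 − 1 = 13.27.
T₁⁴ − T₂⁴ = 6.38×10^12 − 8.21×10^11 = 5.55×10^12 K⁴.
q = 5.67×10⁻⁸ × 5.55×10^12 / 13.27 = 23700 W/m².

q ≈ 23700 W/m²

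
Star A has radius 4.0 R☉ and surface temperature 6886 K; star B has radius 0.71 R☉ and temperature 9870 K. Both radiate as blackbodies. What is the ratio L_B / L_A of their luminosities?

L = 4πR²σT⁴ ∝ R²T⁴, so L_B/L_A = (0.71/4.0)² × (9870/6886)⁴ = 0.0315 × 4.22 = 0.133.

L_B/L_A ≈ 0.133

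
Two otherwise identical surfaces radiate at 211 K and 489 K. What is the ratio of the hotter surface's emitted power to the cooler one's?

P ∝ T⁴, so the ratio is (489/211)⁴ = (2.318)⁴ = 28.8.

ratio ≈ 28.8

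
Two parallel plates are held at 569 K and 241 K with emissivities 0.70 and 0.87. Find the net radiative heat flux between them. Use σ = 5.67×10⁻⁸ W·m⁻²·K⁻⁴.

q ≈ 3650 W/m²

For two large parallel gray plates, q = σ(T₁⁴ − T₂⁴) / (1/ε₁ + 1/ε₂ − 1).
1/ε₁ + 1/ε₂ − 1 = 1/0.70 + 1/0.87 − 1 = 1.578.
T₁⁴ − T₂⁴ = 1.05×10^11 − 3.37×10^9 = 1.01×10^11 K⁴.
q = 5.67×10⁻⁸ × 1.01×10^11 / 1.578 = 3650 W/m².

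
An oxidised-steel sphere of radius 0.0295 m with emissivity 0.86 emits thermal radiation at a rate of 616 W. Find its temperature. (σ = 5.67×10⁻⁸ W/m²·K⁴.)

A = 4πr² = 4π × (0.0295)² = 0.0109 m².
From P = εσAT⁴, T = (P / εσA)^(1/4) = (616 / (0.86 × 5.67×10⁻⁸ × 0.0109))^(1/4).
T = (1.16×10^12)^(1/4) = 1040 K.

T ≈ 1040 K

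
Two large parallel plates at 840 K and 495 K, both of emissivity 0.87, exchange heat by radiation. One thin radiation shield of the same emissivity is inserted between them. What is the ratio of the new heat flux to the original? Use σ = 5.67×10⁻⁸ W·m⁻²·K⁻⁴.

With N identical shields there are N+1 = 2 gaps in series, each with the same radiative resistance, so the flux falls to 1/(N+1) of its unshielded value.

ratio ≈ 0.500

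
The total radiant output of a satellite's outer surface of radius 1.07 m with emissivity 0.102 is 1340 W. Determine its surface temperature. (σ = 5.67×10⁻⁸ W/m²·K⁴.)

A = 4πr² = 4π × (1.07)² = 14.4 m².
From P = εσAT⁴, T = (P / εσA)^(1/4) = (1340 / (0.102 × 5.67×10⁻⁸ × 14.4))^(1/4).
T = (1.61×10^10)^(1/4) = 356 K.

T ≈ 356 K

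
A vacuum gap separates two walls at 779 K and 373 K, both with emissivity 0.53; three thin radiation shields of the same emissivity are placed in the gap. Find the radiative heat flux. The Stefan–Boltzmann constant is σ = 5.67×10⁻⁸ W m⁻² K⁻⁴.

Each of the 4 gaps contributes resistance (2/ε − 1) = 2/0.53 − 1 = 2.774; total = 11.09.
q = σ(T₁⁴ − T₂⁴) / 11.09 = 5.67×10⁻⁸ × 3.49×10^11 / 11.09 = 1780 W/m².

q ≈ 1780 W/m²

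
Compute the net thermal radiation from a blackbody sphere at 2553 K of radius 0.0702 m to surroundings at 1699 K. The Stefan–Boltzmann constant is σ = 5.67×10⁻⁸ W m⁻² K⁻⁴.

Q ≈ 1.20×10^5 W

A = 4πr² = 4π × (0.0702)² = 0.0619 m².
Q = σA(T⁴ − T_s⁴). T⁴ − T_s⁴ = (2553)⁴ − (1699)⁴ = 4.25×10^13 − 8.33×10^12 = 3.41×10^13 K⁴.
Q = 5.67×10⁻⁸ × 0.0619 × 3.41×10^13 = 1.20×10^5 W.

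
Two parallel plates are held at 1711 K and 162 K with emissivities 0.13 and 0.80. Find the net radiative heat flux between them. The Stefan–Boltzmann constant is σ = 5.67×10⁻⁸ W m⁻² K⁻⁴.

q ≈ 61200 W/m²

For two large parallel gray plates, q = σ(T₁⁴ − T₂⁴) / (1/ε₁ + 1/ε₂ − 1).
1/ε₁ + 1/ε₂ − 1 = 1/0.13 + 1/0.80 − 1 = 7.942.
T₁⁴ − T₂⁴ = 8.57×10^12 − 6.89×10^8 = 8.57×10^12 K⁴.
q = 5.67×10⁻⁸ × 8.57×10^12 / 7.942 = 61200 W/m².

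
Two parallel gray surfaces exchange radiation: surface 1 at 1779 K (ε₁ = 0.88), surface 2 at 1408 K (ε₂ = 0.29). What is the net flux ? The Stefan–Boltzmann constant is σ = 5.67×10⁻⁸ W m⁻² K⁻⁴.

For two large parallel gray plates, q = σ(T₁⁴ − T₂⁴) / (1/ε₁ + 1/ε₂ − 1).
1/ε₁ + 1/ε₂ − 1 = 1/0.88 + 1/0.29 − 1 = 3.585.
T₁⁴ − T₂⁴ = 1.00×10^13 − 3.93×10^12 = 6.09×10^12 K⁴.
q = 5.67×10⁻⁸ × 6.09×10^12 / 3.585 = 96300 W/m².

q ≈ 96300 W/m²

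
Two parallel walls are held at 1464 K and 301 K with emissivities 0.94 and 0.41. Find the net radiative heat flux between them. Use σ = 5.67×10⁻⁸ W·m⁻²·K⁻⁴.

For two large parallel gray plates, q = σ(T₁⁴ − T₂⁴) / (1/ε₁ + 1/ε₂ − 1).
1/ε₁ + 1/ε₂ − 1 = 1/0.94 + 1/0.41 − 1 = 2.503.
T₁⁴ − T₂⁴ = 4.59×10^12 − 8.21×10^9 = 4.59×10^12 K⁴.
q = 5.67×10⁻⁸ × 4.59×10^12 / 2.503 = 1.04×10^5 W/m².

q ≈ 1.04×10^5 W/m²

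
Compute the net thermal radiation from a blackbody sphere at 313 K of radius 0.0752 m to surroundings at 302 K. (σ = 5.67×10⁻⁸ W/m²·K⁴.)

A = 4πr² = 4π × (0.0752)² = 0.0711 m².
Q = σA(T⁴ − T_s⁴). T⁴ − T_s⁴ = (313)⁴ − (302)⁴ = 9.60×10^9 − 8.32×10^9 = 1.28×10^9 K⁴.
Q = 5.67×10⁻⁸ × 0.0711 × 1.28×10^9 = 5.16 W.

Q ≈ 5.16 W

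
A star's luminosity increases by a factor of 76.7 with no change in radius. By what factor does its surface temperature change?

factor ≈ 2.96

P ∝ T⁴ ⇒ T ∝ P^(1/4), so T scales by (76.7)^(1/4) = 2.96.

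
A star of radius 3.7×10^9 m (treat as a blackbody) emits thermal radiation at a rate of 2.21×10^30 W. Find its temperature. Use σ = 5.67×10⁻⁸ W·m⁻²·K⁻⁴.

T ≈ 21800 K

A = 4πr² = 4π × (3.7×10^9)² = 1.72×10^20 m².
From P = σAT⁴, T = (P / σA)^(1/4) = (2.21×10^30 / (5.67×10⁻⁸ × 1.72×10^20))^(1/4).
T = (2.27×10^17)^(1/4) = 21800 K.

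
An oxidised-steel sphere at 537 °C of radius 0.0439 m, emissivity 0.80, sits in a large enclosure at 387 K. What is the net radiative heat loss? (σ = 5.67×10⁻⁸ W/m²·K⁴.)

A = 4πr² = 4π × (0.0439)² = 0.0242 m².
Convert: 537 °C = 810 K.
Q = εσA(T⁴ − T_s⁴). T⁴ − T_s⁴ = (810)⁴ − (387)⁴ = 4.30×10^11 − 2.24×10^10 = 4.08×10^11 K⁴.
Q = 0.80 × 5.67×10⁻⁸ × 0.0242 × 4.08×10^11 = 448 W.

Q ≈ 448 W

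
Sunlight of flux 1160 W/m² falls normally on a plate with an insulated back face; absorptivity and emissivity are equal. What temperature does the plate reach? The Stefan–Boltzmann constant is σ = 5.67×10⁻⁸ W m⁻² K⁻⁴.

T ≈ 378 K

Absorbed flux αS = emitted flux εσT⁴ (one radiating face); with α = ε, T = (S/σ)^(1/4).
T = (1160 / 5.67×10⁻⁸)^(1/4) = (2.05×10^10)^(1/4).
T = 378 K.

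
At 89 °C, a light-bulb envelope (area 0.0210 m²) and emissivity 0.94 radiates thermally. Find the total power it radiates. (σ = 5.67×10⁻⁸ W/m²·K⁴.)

P ≈ 19.2 W

89 °C = 362 K.
P = εσAT⁴ = 0.94 × 5.67×10⁻⁸ × 0.0210 × (362)⁴ = 0.94 × 5.67×10⁻⁸ × 0.0210 × 1.72×10^10.
P = 19.2 W.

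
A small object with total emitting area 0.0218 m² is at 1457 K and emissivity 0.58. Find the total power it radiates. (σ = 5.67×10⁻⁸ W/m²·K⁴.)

P ≈ 3230 W

Stefan–Boltzmann: P = εσAT⁴ = 0.58 × 5.67×10⁻⁸ × 0.0218 × (1457)⁴ = 0.58 × 5.67×10⁻⁸ × 0.0218 × 4.51×10^12.
P = 3230 W.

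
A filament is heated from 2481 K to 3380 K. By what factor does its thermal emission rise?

P ∝ T⁴, so the ratio is (3380/2481)⁴ = (1.362)⁴ = 3.44.

ratio ≈ 3.44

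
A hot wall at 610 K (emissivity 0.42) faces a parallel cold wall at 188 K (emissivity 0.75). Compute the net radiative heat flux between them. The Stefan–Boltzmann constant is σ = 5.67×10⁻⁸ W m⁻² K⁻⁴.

For two large parallel gray plates, q = σ(T₁⁴ − T₂⁴) / (1/ε₁ + 1/ε₂ − 1).
1/ε₁ + 1/ε₂ − 1 = 1/0.42 + 1/0.75 − 1 = 2.714.
T₁⁴ − T₂⁴ = 1.38×10^11 − 1.25×10^9 = 1.37×10^11 K⁴.
q = 5.67×10⁻⁸ × 1.37×10^11 / 2.714 = 2870 W/m².

q ≈ 2870 W/m²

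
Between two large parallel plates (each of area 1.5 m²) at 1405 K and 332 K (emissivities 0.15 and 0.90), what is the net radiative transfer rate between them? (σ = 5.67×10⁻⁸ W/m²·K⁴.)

Q ≈ 48700 W

For two large parallel gray plates, q = σ(T₁⁴ − T₂⁴) / (1/ε₁ + 1/ε₂ − 1).
1/ε₁ + 1/ε₂ − 1 = 1/0.15 + 1/0.90 − 1 = 6.778.
T₁⁴ − T₂⁴ = 3.90×10^12 − 1.21×10^10 = 3.88×10^12 K⁴.
q = 5.67×10⁻⁸ × 3.88×10^12 / 6.778 = 32500 W/m².
Q = q·A = 32500 × 1.5 = 48700 W.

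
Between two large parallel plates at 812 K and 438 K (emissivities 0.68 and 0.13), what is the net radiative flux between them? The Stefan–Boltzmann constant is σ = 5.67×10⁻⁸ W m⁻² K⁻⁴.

For two large parallel gray plates, q = σ(T₁⁴ − T₂⁴) / (1/ε₁ + 1/ε₂ − 1).
1/ε₁ + 1/ε₂ − 1 = 1/0.68 + 1/0.13 − 1 = 8.163.
T₁⁴ − T₂⁴ = 4.35×10^11 − 3.68×10^10 = 3.98×10^11 K⁴.
q = 5.67×10⁻⁸ × 3.98×10^11 / 8.163 = 2760 W/m².

q ≈ 2760 W/m²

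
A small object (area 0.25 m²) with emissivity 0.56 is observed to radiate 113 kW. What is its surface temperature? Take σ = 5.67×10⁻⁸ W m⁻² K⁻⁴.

T ≈ 1940 K

From P = εσAT⁴, T = (P / εσA)^(1/4) = (1.13×10^5 / (0.56 × 5.67×10⁻⁸ × 0.250))^(1/4).
T = (1.42×10^13)^(1/4) = 1940 K.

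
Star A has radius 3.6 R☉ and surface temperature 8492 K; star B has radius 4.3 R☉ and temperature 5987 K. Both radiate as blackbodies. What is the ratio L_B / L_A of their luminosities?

L_B/L_A ≈ 0.352

L = 4πR²σT⁴ ∝ R²T⁴, so L_B/L_A = (4.3/3.6)² × (5987/8492)⁴ = 1.43 × 0.247 = 0.352.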